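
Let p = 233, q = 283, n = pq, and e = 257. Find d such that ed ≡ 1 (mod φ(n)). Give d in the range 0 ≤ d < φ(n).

11201

φ(n) = (p−1)(q−1) = 232·282 = 65424.
Need d with 257·d ≡ 1 (mod 65424). Apply the extended Euclidean algorithm:
65424 = 254*257 + 146
257 = 1*146 + 111
146 = 1*111 + 35
111 = 3*35 + 6
35 = 5*6 + 5
6 = 1*5 + 1
5 = 5*1 + 0
Back-substitute:
1 = 6 − 5
1 = −35 + 6·6
1 = 6·111 − 19·35
1 = −19·146 + 25·111
1 = 25·257 − 44·146
1 = −44·65424 + 11201·257
So 257·11201 ≡ 1 (mod 65424), hence d = 11201.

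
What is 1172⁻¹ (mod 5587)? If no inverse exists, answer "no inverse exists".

Apply the Euclidean algorithm to 5587 and 1172:
5587 = 4*1172 + 899
1172 = 1*899 + 273
899 = 3*273 + 80
273 = 3*80 + 33
80 = 2*33 + 14
33 = 2*14 + 5
14 = 2*5 + 4
5 = 1*4 + 1
4 = 4*1 + 0
The gcd is 1. Working backward:
1 = 5 − 4
1 = −14 + 3·5
1 = 3·33 − 7·14
1 = −7·80 + 17·33
1 = 17·273 − 58·80
1 = −58·899 + 191·273
1 = 191·1172 − 249·899
1 = −249·5587 + 1187·1172
So 1172·1187 ≡ 1 (mod 5587).

1187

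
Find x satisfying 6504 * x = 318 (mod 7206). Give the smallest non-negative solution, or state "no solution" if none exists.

First find gcd(6504, 7206):
7206 = 1×6504 + 702
6504 = 9×702 + 186
702 = 3×186 + 144
186 = 1×144 + 42
144 = 3×42 + 18
42 = 2×18 + 6
18 = 3×6 + 0
gcd = 6 and 6 | 318, so solutions exist. Divide through by 6: 1084x ≡ 53 (mod 1201).
Now find 1084⁻¹ mod 1201:
1201 = 1×1084 + 117
1084 = 9×117 + 31
117 = 3×31 + 24
31 = 1×24 + 7
24 = 3×7 + 3
7 = 2×3 + 1
3 = 3×1 + 0
Back-substitute:
1 = 7 − 2·3
1 = −2·24 + 7·7
1 = 7·31 − 9·24
1 = −9·117 + 34·31
1 = 34·1084 − 315·117
1 = −315·1201 + 349·1084
So 1084⁻¹ ≡ 349 (mod 1201).
Then x ≡ 349·53 ≡ 482 (mod 1201); the smallest non-negative solution is x = 482.

482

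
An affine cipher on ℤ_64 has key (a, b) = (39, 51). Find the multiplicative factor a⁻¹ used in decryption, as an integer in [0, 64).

Run Euclid on (64, 39):
64 = 1*39 + 25
39 = 1*25 + 14
25 = 1*14 + 11
14 = 1*11 + 3
11 = 3*3 + 2
3 = 1*2 + 1
2 = 2*1 + 0
Since gcd(39, 64) = 1, back-substitute to write 1 as a combination:
1 = 3 − 2
1 = −11 + 4·3
1 = 4·14 − 5·11
1 = −5·25 + 9·14
1 = 9·39 − 14·25
1 = −14·64 + 23·39
So 39·23 ≡ 1 (mod 64).

23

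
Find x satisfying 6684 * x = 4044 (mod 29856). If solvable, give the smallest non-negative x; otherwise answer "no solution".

First find gcd(6684, 29856):
29856 = 4·6684 + 3120
6684 = 2·3120 + 444
3120 = 7·444 + 12
444 = 37·12 + 0
gcd = 12 and 12 | 4044, so solutions exist. Divide through by 12: 557x ≡ 337 (mod 2488).
Now find 557⁻¹ mod 2488:
2488 = 4*557 + 260
557 = 2*260 + 37
260 = 7*37 + 1
37 = 37*1 + 0
Back-substitute:
1 = 260 − 7·37
1 = −7·557 + 15·260
1 = 15·2488 − 67·557
So 557·(-67) ≡ 1 (mod 2488), i.e. 557⁻¹ ≡ 2421.
Then x ≡ 2421·337 ≡ 2301 (mod 2488); the smallest non-negative solution is x = 2301.

2301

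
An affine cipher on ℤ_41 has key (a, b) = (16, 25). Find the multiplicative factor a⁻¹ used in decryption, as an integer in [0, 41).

Extended Euclidean algorithm:
41 = 2*16 + 9
16 = 1*9 + 7
9 = 1*7 + 2
7 = 3*2 + 1
2 = 2*1 + 0
Since gcd(16, 41) = 1, back-substitute to write 1 as a combination:
1 = 7 − 3·2
1 = −3·9 + 4·7
1 = 4·16 − 7·9
1 = −7·41 + 18·16
So 16·18 ≡ 1 (mod 41).

18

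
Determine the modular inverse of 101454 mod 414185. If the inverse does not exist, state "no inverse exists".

131199

Apply the Euclidean algorithm to 414185 and 101454:
414185 = 4·101454 + 8369
101454 = 12·8369 + 1026
8369 = 8·1026 + 161
1026 = 6·161 + 60
161 = 2·60 + 41
60 = 1·41 + 19
41 = 2·19 + 3
19 = 6·3 + 1
3 = 3·1 + 0
gcd = 1, so the inverse exists. Back-substitute:
1 = 19 − 6·3
1 = −6·41 + 13·19
1 = 13·60 − 19·41
1 = −19·161 + 51·60
1 = 51·1026 − 325·161
1 = −325·8369 + 2651·1026
1 = 2651·101454 − 32137·8369
1 = −32137·414185 + 131199·101454
So 101454·131199 ≡ 1 (mod 414185).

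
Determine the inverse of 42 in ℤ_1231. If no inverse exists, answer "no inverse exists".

Apply the Euclidean algorithm to 1231 and 42:
1231 = 29×42 + 13
42 = 3×13 + 3
13 = 4×3 + 1
3 = 3×1 + 0
The gcd is 1. Working backward:
1 = 13 − 4·3
1 = −4·42 + 13·13
1 = 13·1231 − 381·42
Hence 42⁻¹ ≡ -381 ≡ 850 (mod 1231).

850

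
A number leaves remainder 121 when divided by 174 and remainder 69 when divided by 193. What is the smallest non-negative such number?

Write x = 121 + 174·k. Then 174·k ≡ 69 − 121 ≡ 141 (mod 193).
Need 174⁻¹ mod 193. Extended Euclid on (193, 174):
193 = 1*174 + 19
174 = 9*19 + 3
19 = 6*3 + 1
3 = 3*1 + 0
Back-substitute:
1 = 19 − 6·3
1 = −6·174 + 55·19
1 = 55·193 − 61·174
174⁻¹ ≡ 132 (mod 193), so k ≡ 132·141 ≡ 84 (mod 193).
x = 121 + 174·84 = 14737.

14737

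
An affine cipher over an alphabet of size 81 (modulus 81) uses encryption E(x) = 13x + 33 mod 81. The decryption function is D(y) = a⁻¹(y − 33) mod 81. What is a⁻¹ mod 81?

Extended Euclidean algorithm:
81 = 6·13 + 3
13 = 4·3 + 1
3 = 3·1 + 0
Since gcd(13, 81) = 1, back-substitute to write 1 as a combination:
1 = 13 − 4·3
1 = −4·81 + 25·13
So 13·25 ≡ 1 (mod 81).

25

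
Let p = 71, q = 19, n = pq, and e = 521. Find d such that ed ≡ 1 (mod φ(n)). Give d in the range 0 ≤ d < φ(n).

341

φ(n) = (p−1)(q−1) = 70·18 = 1260.
Need d with 521·d ≡ 1 (mod 1260). Apply the extended Euclidean algorithm:
1260 = 2*521 + 218
521 = 2*218 + 85
218 = 2*85 + 48
85 = 1*48 + 37
48 = 1*37 + 11
37 = 3*11 + 4
11 = 2*4 + 3
4 = 1*3 + 1
3 = 3*1 + 0
Back-substitute:
1 = 4 − 3
1 = −11 + 3·4
1 = 3·37 − 10·11
1 = −10·48 + 13·37
1 = 13·85 − 23·48
1 = −23·218 + 59·85
1 = 59·521 − 141·218
1 = −141·1260 + 341·521
So 521·341 ≡ 1 (mod 1260), hence d = 341.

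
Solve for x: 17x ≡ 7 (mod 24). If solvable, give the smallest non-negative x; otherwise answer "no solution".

23

First find gcd(17, 24):
24 = 1×17 + 7
17 = 2×7 + 3
7 = 2×3 + 1
3 = 3×1 + 0
gcd = 1, so a unique solution mod 24 exists.
Back-substitute for the Bézout coefficients:
1 = 7 − 2·3
1 = −2·17 + 5·7
1 = 5·24 − 7·17
So 17·(-7) ≡ 1 (mod 24), giving 17⁻¹ ≡ 17.
x ≡ 17⁻¹·7 ≡ 17·7 ≡ 23 (mod 24).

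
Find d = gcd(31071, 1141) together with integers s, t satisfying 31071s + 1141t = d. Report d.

Euclidean algorithm:
31071 = 27×1141 + 264
1141 = 4×264 + 85
264 = 3×85 + 9
85 = 9×9 + 4
9 = 2×4 + 1
4 = 4×1 + 0
gcd(31071, 1141) = 1.
Express as a combination:
1 = 9 − 2·4
1 = −2·85 + 19·9
1 = 19·264 − 59·85
1 = −59·1141 + 255·264
1 = 255·31071 − 6944·1141
So 1 = (255)·31071 + (-6944)·1141.

1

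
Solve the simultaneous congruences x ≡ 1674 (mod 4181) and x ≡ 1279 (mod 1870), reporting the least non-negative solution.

Write x = 1674 + 4181·k. Then 4181·k ≡ 1279 − 1674 ≡ 1475 (mod 1870).
Need 4181⁻¹ mod 1870. Extended Euclid on (1870, 441):
1870 = 4×441 + 106
441 = 4×106 + 17
106 = 6×17 + 4
17 = 4×4 + 1
4 = 4×1 + 0
Back-substitute:
1 = 17 − 4·4
1 = −4·106 + 25·17
1 = 25·441 − 104·106
1 = −104·1870 + 441·441
4181⁻¹ ≡ 441 (mod 1870), so k ≡ 441·1475 ≡ 1585 (mod 1870).
x = 1674 + 4181·1585 = 6628559.

6628559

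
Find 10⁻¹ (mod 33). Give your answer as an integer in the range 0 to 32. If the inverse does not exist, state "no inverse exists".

10

Extended Euclidean algorithm:
33 = 3*10 + 3
10 = 3*3 + 1
3 = 3*1 + 0
gcd = 1, so the inverse exists. Back-substitute:
1 = 10 − 3·3
1 = −3·33 + 10·10
So 10·10 ≡ 1 (mod 33).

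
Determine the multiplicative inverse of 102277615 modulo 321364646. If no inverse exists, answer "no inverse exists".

Run Euclid on (321364646, 102277615):
321364646 = 3×102277615 + 14531801
102277615 = 7×14531801 + 555008
14531801 = 26×555008 + 101593
555008 = 5×101593 + 47043
101593 = 2×47043 + 7507
47043 = 6×7507 + 2001
7507 = 3×2001 + 1504
2001 = 1×1504 + 497
1504 = 3×497 + 13
497 = 38×13 + 3
13 = 4×3 + 1
3 = 3×1 + 0
Since gcd(102277615, 321364646) = 1, back-substitute to write 1 as a combination:
1 = 13 − 4·3
1 = −4·497 + 153·13
1 = 153·1504 − 463·497
1 = −463·2001 + 616·1504
1 = 616·7507 − 2311·2001
1 = −2311·47043 + 14482·7507
1 = 14482·101593 − 31275·47043
1 = −31275·555008 + 170857·101593
1 = 170857·14531801 − 4473557·555008
1 = −4473557·102277615 + 31485756·14531801
1 = 31485756·321364646 − 98930825·102277615
So 102277615·(-98930825) ≡ 1 (mod 321364646), and -98930825 ≡ 222433821 (mod 321364646).

222433821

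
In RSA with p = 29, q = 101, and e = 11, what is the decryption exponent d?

2291

φ(n) = (p−1)(q−1) = 28·100 = 2800.
Need d with 11·d ≡ 1 (mod 2800). Apply the extended Euclidean algorithm:
2800 = 254·11 + 6
11 = 1·6 + 5
6 = 1·5 + 1
5 = 5·1 + 0
Back-substitute:
1 = 6 − 5
1 = −11 + 2·6
1 = 2·2800 − 509·11
So 11·(-509) ≡ 1 (mod 2800), hence d ≡ -509 ≡ 2291 (mod 2800).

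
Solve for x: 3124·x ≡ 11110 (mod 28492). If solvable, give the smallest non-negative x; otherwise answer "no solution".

gcd(3124, 28492):
28492 = 9·3124 + 376
3124 = 8·376 + 116
376 = 3·116 + 28
116 = 4·28 + 4
28 = 7·4 + 0
gcd = 4, but 4 ∤ 11110, so the congruence has no solution.

no solution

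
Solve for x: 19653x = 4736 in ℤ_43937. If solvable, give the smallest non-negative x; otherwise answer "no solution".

41990

First find gcd(19653, 43937):
43937 = 2·19653 + 4631
19653 = 4·4631 + 1129
4631 = 4·1129 + 115
1129 = 9·115 + 94
115 = 1·94 + 21
94 = 4·21 + 10
21 = 2·10 + 1
10 = 10·1 + 0
gcd = 1, so a unique solution mod 43937 exists.
Back-substitute for the Bézout coefficients:
1 = 21 − 2·10
1 = −2·94 + 9·21
1 = 9·115 − 11·94
1 = −11·1129 + 108·115
1 = 108·4631 − 443·1129
1 = −443·19653 + 1880·4631
1 = 1880·43937 − 4203·19653
So 19653·(-4203) ≡ 1 (mod 43937), giving 19653⁻¹ ≡ 39734.
x ≡ 19653⁻¹·4736 ≡ 39734·4736 ≡ 41990 (mod 43937).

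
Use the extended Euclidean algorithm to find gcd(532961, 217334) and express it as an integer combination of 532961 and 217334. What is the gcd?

Euclidean algorithm:
532961 = 2·217334 + 98293
217334 = 2·98293 + 20748
98293 = 4·20748 + 15301
20748 = 1·15301 + 5447
15301 = 2·5447 + 4407
5447 = 1·4407 + 1040
4407 = 4·1040 + 247
1040 = 4·247 + 52
247 = 4·52 + 39
52 = 1·39 + 13
39 = 3·13 + 0
gcd(532961, 217334) = 13.
Working backward:
13 = 52 − 39
13 = −247 + 5·52
13 = 5·1040 − 21·247
13 = −21·4407 + 89·1040
13 = 89·5447 − 110·4407
13 = −110·15301 + 309·5447
13 = 309·20748 − 419·15301
13 = −419·98293 + 1985·20748
13 = 1985·217334 − 4389·98293
13 = −4389·532961 + 10763·217334
So 13 = (-4389)·532961 + (10763)·217334.

13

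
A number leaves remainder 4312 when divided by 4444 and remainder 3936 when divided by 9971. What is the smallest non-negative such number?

3035120

Write x = 4312 + 4444·k. Then 4444·k ≡ 3936 − 4312 ≡ 9595 (mod 9971).
Need 4444⁻¹ mod 9971. Extended Euclid on (9971, 4444):
9971 = 2×4444 + 1083
4444 = 4×1083 + 112
1083 = 9×112 + 75
112 = 1×75 + 37
75 = 2×37 + 1
37 = 37×1 + 0
Back-substitute:
1 = 75 − 2·37
1 = −2·112 + 3·75
1 = 3·1083 − 29·112
1 = −29·4444 + 119·1083
1 = 119·9971 − 267·4444
4444⁻¹ ≡ 9704 (mod 9971), so k ≡ 9704·9595 ≡ 682 (mod 9971).
x = 4312 + 4444·682 = 3035120.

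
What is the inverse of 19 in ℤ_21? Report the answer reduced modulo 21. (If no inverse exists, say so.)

Extended Euclidean algorithm:
21 = 1×19 + 2
19 = 9×2 + 1
2 = 2×1 + 0
Since gcd(19, 21) = 1, back-substitute to write 1 as a combination:
1 = 19 − 9·2
1 = −9·21 + 10·19
So 19·10 ≡ 1 (mod 21).

10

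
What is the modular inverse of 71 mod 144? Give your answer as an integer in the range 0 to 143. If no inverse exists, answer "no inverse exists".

71

Run Euclid on (144, 71):
144 = 2·71 + 2
71 = 35·2 + 1
2 = 2·1 + 0
gcd = 1, so the inverse exists. Back-substitute:
1 = 71 − 35·2
1 = −35·144 + 71·71
So 71·71 ≡ 1 (mod 144).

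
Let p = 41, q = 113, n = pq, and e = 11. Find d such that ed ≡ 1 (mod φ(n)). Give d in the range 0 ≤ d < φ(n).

2851

φ(n) = (p−1)(q−1) = 40·112 = 4480.
Need d with 11·d ≡ 1 (mod 4480). Apply the extended Euclidean algorithm:
4480 = 407·11 + 3
11 = 3·3 + 2
3 = 1·2 + 1
2 = 2·1 + 0
Back-substitute:
1 = 3 − 2
1 = −11 + 4·3
1 = 4·4480 − 1629·11
So 11·(-1629) ≡ 1 (mod 4480), hence d ≡ -1629 ≡ 2851 (mod 4480).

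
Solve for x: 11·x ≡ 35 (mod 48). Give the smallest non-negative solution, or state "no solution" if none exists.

First find gcd(11, 48):
48 = 4*11 + 4
11 = 2*4 + 3
4 = 1*3 + 1
3 = 3*1 + 0
gcd = 1, so a unique solution mod 48 exists.
Back-substitute for the Bézout coefficients:
1 = 4 − 3
1 = −11 + 3·4
1 = 3·48 − 13·11
So 11·(-13) ≡ 1 (mod 48), giving 11⁻¹ ≡ 35.
x ≡ 11⁻¹·35 ≡ 35·35 ≡ 25 (mod 48).

25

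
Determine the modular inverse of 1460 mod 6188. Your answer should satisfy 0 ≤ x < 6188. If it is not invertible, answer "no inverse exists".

Euclidean algorithm on 6188, 1460:
6188 = 4*1460 + 348
1460 = 4*348 + 68
348 = 5*68 + 8
68 = 8*8 + 4
8 = 2*4 + 0
gcd(1460, 6188) = 4 ≠ 1, so 1460 has no multiplicative inverse modulo 6188.

no inverse exists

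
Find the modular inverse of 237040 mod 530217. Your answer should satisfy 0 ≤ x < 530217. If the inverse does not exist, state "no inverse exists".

58531

gcd(530217, 237040) by repeated division:
530217 = 2×237040 + 56137
237040 = 4×56137 + 12492
56137 = 4×12492 + 6169
12492 = 2×6169 + 154
6169 = 40×154 + 9
154 = 17×9 + 1
9 = 9×1 + 0
The gcd is 1. Working backward:
1 = 154 − 17·9
1 = −17·6169 + 681·154
1 = 681·12492 − 1379·6169
1 = −1379·56137 + 6197·12492
1 = 6197·237040 − 26167·56137
1 = −26167·530217 + 58531·237040
So 237040·58531 ≡ 1 (mod 530217).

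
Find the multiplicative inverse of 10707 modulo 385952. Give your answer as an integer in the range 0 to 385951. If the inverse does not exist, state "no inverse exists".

Apply the Euclidean algorithm to 385952 and 10707:
385952 = 36·10707 + 500
10707 = 21·500 + 207
500 = 2·207 + 86
207 = 2·86 + 35
86 = 2·35 + 16
35 = 2·16 + 3
16 = 5·3 + 1
3 = 3·1 + 0
Since gcd(10707, 385952) = 1, back-substitute to write 1 as a combination:
1 = 16 − 5·3
1 = −5·35 + 11·16
1 = 11·86 − 27·35
1 = −27·207 + 65·86
1 = 65·500 − 157·207
1 = −157·10707 + 3362·500
1 = 3362·385952 − 121189·10707
So 10707·(-121189) ≡ 1 (mod 385952), and -121189 ≡ 264763 (mod 385952).

264763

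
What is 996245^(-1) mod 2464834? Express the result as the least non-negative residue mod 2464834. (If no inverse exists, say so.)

gcd(2464834, 996245) by repeated division:
2464834 = 2*996245 + 472344
996245 = 2*472344 + 51557
472344 = 9*51557 + 8331
51557 = 6*8331 + 1571
8331 = 5*1571 + 476
1571 = 3*476 + 143
476 = 3*143 + 47
143 = 3*47 + 2
47 = 23*2 + 1
2 = 2*1 + 0
gcd = 1, so the inverse exists. Back-substitute:
1 = 47 − 23·2
1 = −23·143 + 70·47
1 = 70·476 − 233·143
1 = −233·1571 + 769·476
1 = 769·8331 − 4078·1571
1 = −4078·51557 + 25237·8331
1 = 25237·472344 − 231211·51557
1 = −231211·996245 + 487659·472344
1 = 487659·2464834 − 1206529·996245
Thus 996245·(-1206529) ≡ 1 (mod 2464834); reducing, -1206529 mod 2464834 = 1258305.

1258305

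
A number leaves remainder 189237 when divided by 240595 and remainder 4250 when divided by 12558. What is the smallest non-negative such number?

2162416502

Write x = 189237 + 240595·k. Then 240595·k ≡ 4250 − 189237 ≡ 3383 (mod 12558).
Need 240595⁻¹ mod 12558. Extended Euclid on (12558, 1993):
12558 = 6×1993 + 600
1993 = 3×600 + 193
600 = 3×193 + 21
193 = 9×21 + 4
21 = 5×4 + 1
4 = 4×1 + 0
Back-substitute:
1 = 21 − 5·4
1 = −5·193 + 46·21
1 = 46·600 − 143·193
1 = −143·1993 + 475·600
1 = 475·12558 − 2993·1993
240595⁻¹ ≡ 9565 (mod 12558), so k ≡ 9565·3383 ≡ 8987 (mod 12558).
x = 189237 + 240595·8987 = 2162416502.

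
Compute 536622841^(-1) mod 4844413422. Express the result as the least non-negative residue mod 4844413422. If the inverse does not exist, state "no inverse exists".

Apply the Euclidean algorithm to 4844413422 and 536622841:
4844413422 = 9*536622841 + 14807853
536622841 = 36*14807853 + 3540133
14807853 = 4*3540133 + 647321
3540133 = 5*647321 + 303528
647321 = 2*303528 + 40265
303528 = 7*40265 + 21673
40265 = 1*21673 + 18592
21673 = 1*18592 + 3081
18592 = 6*3081 + 106
3081 = 29*106 + 7
106 = 15*7 + 1
7 = 7*1 + 0
Since gcd(536622841, 4844413422) = 1, back-substitute to write 1 as a combination:
1 = 106 − 15·7
1 = −15·3081 + 436·106
1 = 436·18592 − 2631·3081
1 = −2631·21673 + 3067·18592
1 = 3067·40265 − 5698·21673
1 = −5698·303528 + 42953·40265
1 = 42953·647321 − 91604·303528
1 = −91604·3540133 + 500973·647321
1 = 500973·14807853 − 2095496·3540133
1 = −2095496·536622841 + 75938829·14807853
1 = 75938829·4844413422 − 685544957·536622841
So 536622841·(-685544957) ≡ 1 (mod 4844413422), and -685544957 ≡ 4158868465 (mod 4844413422).

4158868465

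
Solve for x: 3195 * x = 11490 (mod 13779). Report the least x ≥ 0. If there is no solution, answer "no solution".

gcd(3195, 13779):
13779 = 4*3195 + 999
3195 = 3*999 + 198
999 = 5*198 + 9
198 = 22*9 + 0
gcd = 9, but 9 ∤ 11490, so the congruence has no solution.

no solution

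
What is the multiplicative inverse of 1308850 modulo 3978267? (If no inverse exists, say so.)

3040720

Extended Euclidean algorithm:
3978267 = 3·1308850 + 51717
1308850 = 25·51717 + 15925
51717 = 3·15925 + 3942
15925 = 4·3942 + 157
3942 = 25·157 + 17
157 = 9·17 + 4
17 = 4·4 + 1
4 = 4·1 + 0
Since gcd(1308850, 3978267) = 1, back-substitute to write 1 as a combination:
1 = 17 − 4·4
1 = −4·157 + 37·17
1 = 37·3942 − 929·157
1 = −929·15925 + 3753·3942
1 = 3753·51717 − 12188·15925
1 = −12188·1308850 + 308453·51717
1 = 308453·3978267 − 937547·1308850
So 1308850·(-937547) ≡ 1 (mod 3978267), and -937547 ≡ 3040720 (mod 3978267).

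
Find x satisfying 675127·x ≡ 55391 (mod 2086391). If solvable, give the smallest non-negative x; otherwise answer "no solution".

1034575

First find gcd(675127, 2086391):
2086391 = 3×675127 + 61010
675127 = 11×61010 + 4017
61010 = 15×4017 + 755
4017 = 5×755 + 242
755 = 3×242 + 29
242 = 8×29 + 10
29 = 2×10 + 9
10 = 1×9 + 1
9 = 9×1 + 0
gcd = 1, so a unique solution mod 2086391 exists.
Back-substitute for the Bézout coefficients:
1 = 10 − 9
1 = −29 + 3·10
1 = 3·242 − 25·29
1 = −25·755 + 78·242
1 = 78·4017 − 415·755
1 = −415·61010 + 6303·4017
1 = 6303·675127 − 69748·61010
1 = −69748·2086391 + 215547·675127
So 675127·(215547) ≡ 1 (mod 2086391), giving 675127⁻¹ ≡ 215547.
x ≡ 675127⁻¹·55391 ≡ 215547·55391 ≡ 1034575 (mod 2086391).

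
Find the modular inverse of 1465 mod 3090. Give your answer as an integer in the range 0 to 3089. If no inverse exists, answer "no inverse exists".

no inverse exists

Compute gcd(1465, 3090):
3090 = 2*1465 + 160
1465 = 9*160 + 25
160 = 6*25 + 10
25 = 2*10 + 5
10 = 2*5 + 0
Since gcd = 5 > 1, 1465 is not a unit mod 3090.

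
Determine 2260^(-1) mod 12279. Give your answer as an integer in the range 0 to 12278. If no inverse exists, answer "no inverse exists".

3700

Run Euclid on (12279, 2260):
12279 = 5*2260 + 979
2260 = 2*979 + 302
979 = 3*302 + 73
302 = 4*73 + 10
73 = 7*10 + 3
10 = 3*3 + 1
3 = 3*1 + 0
The gcd is 1. Working backward:
1 = 10 − 3·3
1 = −3·73 + 22·10
1 = 22·302 − 91·73
1 = −91·979 + 295·302
1 = 295·2260 − 681·979
1 = −681·12279 + 3700·2260
So 2260·3700 ≡ 1 (mod 12279).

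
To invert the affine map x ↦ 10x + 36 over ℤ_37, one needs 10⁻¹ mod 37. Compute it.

26

Extended Euclidean algorithm:
37 = 3×10 + 7
10 = 1×7 + 3
7 = 2×3 + 1
3 = 3×1 + 0
gcd = 1, so the inverse exists. Back-substitute:
1 = 7 − 2·3
1 = −2·10 + 3·7
1 = 3·37 − 11·10
So 10·(-11) ≡ 1 (mod 37), and -11 ≡ 26 (mod 37).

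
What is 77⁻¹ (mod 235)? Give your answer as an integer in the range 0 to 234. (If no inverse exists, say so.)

58

Extended Euclidean algorithm:
235 = 3*77 + 4
77 = 19*4 + 1
4 = 4*1 + 0
The gcd is 1. Working backward:
1 = 77 − 19·4
1 = −19·235 + 58·77
So 77·58 ≡ 1 (mod 235).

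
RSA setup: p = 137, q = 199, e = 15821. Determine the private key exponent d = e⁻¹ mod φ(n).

φ(n) = (p−1)(q−1) = 136·198 = 26928.
Need d with 15821·d ≡ 1 (mod 26928). Apply the extended Euclidean algorithm:
26928 = 1×15821 + 11107
15821 = 1×11107 + 4714
11107 = 2×4714 + 1679
4714 = 2×1679 + 1356
1679 = 1×1356 + 323
1356 = 4×323 + 64
323 = 5×64 + 3
64 = 21×3 + 1
3 = 3×1 + 0
Back-substitute:
1 = 64 − 21·3
1 = −21·323 + 106·64
1 = 106·1356 − 445·323
1 = −445·1679 + 551·1356
1 = 551·4714 − 1547·1679
1 = −1547·11107 + 3645·4714
1 = 3645·15821 − 5192·11107
1 = −5192·26928 + 8837·15821
So 15821·8837 ≡ 1 (mod 26928), hence d = 8837.

8837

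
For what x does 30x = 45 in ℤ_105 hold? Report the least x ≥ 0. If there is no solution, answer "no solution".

First find gcd(30, 105):
105 = 3*30 + 15
30 = 2*15 + 0
gcd = 15 and 15 | 45, so solutions exist. Divide through by 15: 2x ≡ 3 (mod 7).
Now find 2⁻¹ mod 7:
7 = 3*2 + 1
2 = 2*1 + 0
Back-substitute:
1 = 7 − 3·2
So 2·(-3) ≡ 1 (mod 7), i.e. 2⁻¹ ≡ 4.
Then x ≡ 4·3 ≡ 5 (mod 7); the smallest non-negative solution is x = 5.

5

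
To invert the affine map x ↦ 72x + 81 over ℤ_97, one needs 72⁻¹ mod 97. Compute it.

Apply the Euclidean algorithm to 97 and 72:
97 = 1*72 + 25
72 = 2*25 + 22
25 = 1*22 + 3
22 = 7*3 + 1
3 = 3*1 + 0
The gcd is 1. Working backward:
1 = 22 − 7·3
1 = −7·25 + 8·22
1 = 8·72 − 23·25
1 = −23·97 + 31·72
So 72·31 ≡ 1 (mod 97).

31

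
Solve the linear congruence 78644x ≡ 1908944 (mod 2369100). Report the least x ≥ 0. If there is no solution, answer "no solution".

317776

First find gcd(78644, 2369100):
2369100 = 30*78644 + 9780
78644 = 8*9780 + 404
9780 = 24*404 + 84
404 = 4*84 + 68
84 = 1*68 + 16
68 = 4*16 + 4
16 = 4*4 + 0
gcd = 4 and 4 | 1908944, so solutions exist. Divide through by 4: 19661x ≡ 477236 (mod 592275).
Now find 19661⁻¹ mod 592275:
592275 = 30*19661 + 2445
19661 = 8*2445 + 101
2445 = 24*101 + 21
101 = 4*21 + 17
21 = 1*17 + 4
17 = 4*4 + 1
4 = 4*1 + 0
Back-substitute:
1 = 17 − 4·4
1 = −4·21 + 5·17
1 = 5·101 − 24·21
1 = −24·2445 + 581·101
1 = 581·19661 − 4672·2445
1 = −4672·592275 + 140741·19661
So 19661⁻¹ ≡ 140741 (mod 592275).
Then x ≡ 140741·477236 ≡ 317776 (mod 592275); the smallest non-negative solution is x = 317776.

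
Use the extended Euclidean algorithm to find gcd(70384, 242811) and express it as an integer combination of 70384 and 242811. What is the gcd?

1

Euclidean algorithm:
242811 = 3×70384 + 31659
70384 = 2×31659 + 7066
31659 = 4×7066 + 3395
7066 = 2×3395 + 276
3395 = 12×276 + 83
276 = 3×83 + 27
83 = 3×27 + 2
27 = 13×2 + 1
2 = 2×1 + 0
gcd(70384, 242811) = 1.
Back-substituting:
1 = 27 − 13·2
1 = −13·83 + 40·27
1 = 40·276 − 133·83
1 = −133·3395 + 1636·276
1 = 1636·7066 − 3405·3395
1 = −3405·31659 + 15256·7066
1 = 15256·70384 − 33917·31659
1 = −33917·242811 + 117007·70384
So 1 = (-33917)·242811 + (117007)·70384.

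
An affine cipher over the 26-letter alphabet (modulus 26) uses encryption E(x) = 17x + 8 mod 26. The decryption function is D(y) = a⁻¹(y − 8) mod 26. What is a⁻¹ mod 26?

23

Extended Euclidean algorithm:
26 = 1*17 + 9
17 = 1*9 + 8
9 = 1*8 + 1
8 = 8*1 + 0
The gcd is 1. Working backward:
1 = 9 − 8
1 = −17 + 2·9
1 = 2·26 − 3·17
Hence 17⁻¹ ≡ -3 ≡ 23 (mod 26).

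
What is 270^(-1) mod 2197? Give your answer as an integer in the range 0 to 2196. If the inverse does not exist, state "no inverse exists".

1603

Extended Euclidean algorithm:
2197 = 8×270 + 37
270 = 7×37 + 11
37 = 3×11 + 4
11 = 2×4 + 3
4 = 1×3 + 1
3 = 3×1 + 0
Since gcd(270, 2197) = 1, back-substitute to write 1 as a combination:
1 = 4 − 3
1 = −11 + 3·4
1 = 3·37 − 10·11
1 = −10·270 + 73·37
1 = 73·2197 − 594·270
So 270·(-594) ≡ 1 (mod 2197), and -594 ≡ 1603 (mod 2197).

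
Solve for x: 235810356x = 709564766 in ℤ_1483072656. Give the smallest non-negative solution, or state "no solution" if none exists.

no solution

gcd(235810356, 1483072656):
1483072656 = 6*235810356 + 68210520
235810356 = 3*68210520 + 31178796
68210520 = 2*31178796 + 5852928
31178796 = 5*5852928 + 1914156
5852928 = 3*1914156 + 110460
1914156 = 17*110460 + 36336
110460 = 3*36336 + 1452
36336 = 25*1452 + 36
1452 = 40*36 + 12
36 = 3*12 + 0
gcd = 12, but 12 ∤ 709564766, so the congruence has no solution.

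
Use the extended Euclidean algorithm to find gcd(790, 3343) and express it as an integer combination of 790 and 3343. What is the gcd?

1

Repeated division:
3343 = 4·790 + 183
790 = 4·183 + 58
183 = 3·58 + 9
58 = 6·9 + 4
9 = 2·4 + 1
4 = 4·1 + 0
gcd(790, 3343) = 1.
Back-substituting:
1 = 9 − 2·4
1 = −2·58 + 13·9
1 = 13·183 − 41·58
1 = −41·790 + 177·183
1 = 177·3343 − 749·790
So 1 = (177)·3343 + (-749)·790.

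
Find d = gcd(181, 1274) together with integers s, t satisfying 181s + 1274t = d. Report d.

1

Euclidean algorithm:
1274 = 7×181 + 7
181 = 25×7 + 6
7 = 1×6 + 1
6 = 6×1 + 0
gcd(181, 1274) = 1.
Working backward:
1 = 7 − 6
1 = −181 + 26·7
1 = 26·1274 − 183·181
So 1 = (26)·1274 + (-183)·181.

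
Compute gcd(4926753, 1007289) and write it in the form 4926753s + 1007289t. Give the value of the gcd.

Repeated division:
4926753 = 4×1007289 + 897597
1007289 = 1×897597 + 109692
897597 = 8×109692 + 20061
109692 = 5×20061 + 9387
20061 = 2×9387 + 1287
9387 = 7×1287 + 378
1287 = 3×378 + 153
378 = 2×153 + 72
153 = 2×72 + 9
72 = 8×9 + 0
gcd(4926753, 1007289) = 9.
Back-substituting:
9 = 153 − 2·72
9 = −2·378 + 5·153
9 = 5·1287 − 17·378
9 = −17·9387 + 124·1287
9 = 124·20061 − 265·9387
9 = −265·109692 + 1449·20061
9 = 1449·897597 − 11857·109692
9 = −11857·1007289 + 13306·897597
9 = 13306·4926753 − 65081·1007289
So 9 = (13306)·4926753 + (-65081)·1007289.

9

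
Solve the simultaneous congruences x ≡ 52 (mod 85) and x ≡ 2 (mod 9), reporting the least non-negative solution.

137

Write x = 52 + 85·k. Then 85·k ≡ 2 − 52 ≡ 4 (mod 9).
Need 85⁻¹ mod 9. Extended Euclid on (9, 4):
9 = 2*4 + 1
4 = 4*1 + 0
Back-substitute:
1 = 9 − 2·4
85⁻¹ ≡ 7 (mod 9), so k ≡ 7·4 ≡ 1 (mod 9).
x = 52 + 85·1 = 137.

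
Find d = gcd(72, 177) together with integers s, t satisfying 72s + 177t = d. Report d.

3

Apply Euclid's algorithm to 177 and 72:
177 = 2·72 + 33
72 = 2·33 + 6
33 = 5·6 + 3
6 = 2·3 + 0
gcd(72, 177) = 3.
Working backward:
3 = 33 − 5·6
3 = −5·72 + 11·33
3 = 11·177 − 27·72
So 3 = (11)·177 + (-27)·72.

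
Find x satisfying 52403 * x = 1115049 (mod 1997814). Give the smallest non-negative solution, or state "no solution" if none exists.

80463

First find gcd(52403, 1997814):
1997814 = 38*52403 + 6500
52403 = 8*6500 + 403
6500 = 16*403 + 52
403 = 7*52 + 39
52 = 1*39 + 13
39 = 3*13 + 0
gcd = 13 and 13 | 1115049, so solutions exist. Divide through by 13: 4031x ≡ 85773 (mod 153678).
Now find 4031⁻¹ mod 153678:
153678 = 38·4031 + 500
4031 = 8·500 + 31
500 = 16·31 + 4
31 = 7·4 + 3
4 = 1·3 + 1
3 = 3·1 + 0
Back-substitute:
1 = 4 − 3
1 = −31 + 8·4
1 = 8·500 − 129·31
1 = −129·4031 + 1040·500
1 = 1040·153678 − 39649·4031
So 4031·(-39649) ≡ 1 (mod 153678), i.e. 4031⁻¹ ≡ 114029.
Then x ≡ 114029·85773 ≡ 80463 (mod 153678); the smallest non-negative solution is x = 80463.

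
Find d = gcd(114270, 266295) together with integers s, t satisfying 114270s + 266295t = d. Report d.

15

Apply Euclid's algorithm to 266295 and 114270:
266295 = 2·114270 + 37755
114270 = 3·37755 + 1005
37755 = 37·1005 + 570
1005 = 1·570 + 435
570 = 1·435 + 135
435 = 3·135 + 30
135 = 4·30 + 15
30 = 2·15 + 0
gcd(114270, 266295) = 15.
Working backward:
15 = 135 − 4·30
15 = −4·435 + 13·135
15 = 13·570 − 17·435
15 = −17·1005 + 30·570
15 = 30·37755 − 1127·1005
15 = −1127·114270 + 3411·37755
15 = 3411·266295 − 7949·114270
So 15 = (3411)·266295 + (-7949)·114270.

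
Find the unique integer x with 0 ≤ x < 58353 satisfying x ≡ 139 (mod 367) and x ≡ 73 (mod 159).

35371

Write x = 139 + 367·k. Then 367·k ≡ 73 − 139 ≡ 93 (mod 159).
Need 367⁻¹ mod 159. Extended Euclid on (159, 49):
159 = 3*49 + 12
49 = 4*12 + 1
12 = 12*1 + 0
Back-substitute:
1 = 49 − 4·12
1 = −4·159 + 13·49
367⁻¹ ≡ 13 (mod 159), so k ≡ 13·93 ≡ 96 (mod 159).
x = 139 + 367·96 = 35371.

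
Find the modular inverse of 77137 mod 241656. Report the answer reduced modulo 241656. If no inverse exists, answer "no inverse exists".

218257

gcd(241656, 77137) by repeated division:
241656 = 3×77137 + 10245
77137 = 7×10245 + 5422
10245 = 1×5422 + 4823
5422 = 1×4823 + 599
4823 = 8×599 + 31
599 = 19×31 + 10
31 = 3×10 + 1
10 = 10×1 + 0
gcd = 1, so the inverse exists. Back-substitute:
1 = 31 − 3·10
1 = −3·599 + 58·31
1 = 58·4823 − 467·599
1 = −467·5422 + 525·4823
1 = 525·10245 − 992·5422
1 = −992·77137 + 7469·10245
1 = 7469·241656 − 23399·77137
Hence 77137⁻¹ ≡ -23399 ≡ 218257 (mod 241656).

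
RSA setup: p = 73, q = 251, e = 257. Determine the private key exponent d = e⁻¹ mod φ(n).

φ(n) = (p−1)(q−1) = 72·250 = 18000.
Need d with 257·d ≡ 1 (mod 18000). Apply the extended Euclidean algorithm:
18000 = 70·257 + 10
257 = 25·10 + 7
10 = 1·7 + 3
7 = 2·3 + 1
3 = 3·1 + 0
Back-substitute:
1 = 7 − 2·3
1 = −2·10 + 3·7
1 = 3·257 − 77·10
1 = −77·18000 + 5393·257
So 257·5393 ≡ 1 (mod 18000), hence d = 5393.

5393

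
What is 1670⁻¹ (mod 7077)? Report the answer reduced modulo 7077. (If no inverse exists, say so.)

Extended Euclidean algorithm:
7077 = 4×1670 + 397
1670 = 4×397 + 82
397 = 4×82 + 69
82 = 1×69 + 13
69 = 5×13 + 4
13 = 3×4 + 1
4 = 4×1 + 0
Since gcd(1670, 7077) = 1, back-substitute to write 1 as a combination:
1 = 13 − 3·4
1 = −3·69 + 16·13
1 = 16·82 − 19·69
1 = −19·397 + 92·82
1 = 92·1670 − 387·397
1 = −387·7077 + 1640·1670
So 1670·1640 ≡ 1 (mod 7077).

1640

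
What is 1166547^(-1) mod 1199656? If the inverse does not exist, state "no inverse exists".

170515

Extended Euclidean algorithm:
1199656 = 1*1166547 + 33109
1166547 = 35*33109 + 7732
33109 = 4*7732 + 2181
7732 = 3*2181 + 1189
2181 = 1*1189 + 992
1189 = 1*992 + 197
992 = 5*197 + 7
197 = 28*7 + 1
7 = 7*1 + 0
gcd = 1, so the inverse exists. Back-substitute:
1 = 197 − 28·7
1 = −28·992 + 141·197
1 = 141·1189 − 169·992
1 = −169·2181 + 310·1189
1 = 310·7732 − 1099·2181
1 = −1099·33109 + 4706·7732
1 = 4706·1166547 − 165809·33109
1 = −165809·1199656 + 170515·1166547
So 1166547·170515 ≡ 1 (mod 1199656).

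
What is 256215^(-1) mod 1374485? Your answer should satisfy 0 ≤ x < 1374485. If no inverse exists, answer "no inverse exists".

no inverse exists

Euclidean algorithm on 1374485, 256215:
1374485 = 5*256215 + 93410
256215 = 2*93410 + 69395
93410 = 1*69395 + 24015
69395 = 2*24015 + 21365
24015 = 1*21365 + 2650
21365 = 8*2650 + 165
2650 = 16*165 + 10
165 = 16*10 + 5
10 = 2*5 + 0
Since gcd = 5 > 1, 256215 is not a unit mod 1374485.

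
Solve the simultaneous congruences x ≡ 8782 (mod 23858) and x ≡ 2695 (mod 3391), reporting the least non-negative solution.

60989830

Write x = 8782 + 23858·k. Then 23858·k ≡ 2695 − 8782 ≡ 695 (mod 3391).
Need 23858⁻¹ mod 3391. Extended Euclid on (3391, 121):
3391 = 28·121 + 3
121 = 40·3 + 1
3 = 3·1 + 0
Back-substitute:
1 = 121 − 40·3
1 = −40·3391 + 1121·121
23858⁻¹ ≡ 1121 (mod 3391), so k ≡ 1121·695 ≡ 2556 (mod 3391).
x = 8782 + 23858·2556 = 60989830.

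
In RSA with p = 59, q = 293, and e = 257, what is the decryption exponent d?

5865

φ(n) = (p−1)(q−1) = 58·292 = 16936.
Need d with 257·d ≡ 1 (mod 16936). Apply the extended Euclidean algorithm:
16936 = 65*257 + 231
257 = 1*231 + 26
231 = 8*26 + 23
26 = 1*23 + 3
23 = 7*3 + 2
3 = 1*2 + 1
2 = 2*1 + 0
Back-substitute:
1 = 3 − 2
1 = −23 + 8·3
1 = 8·26 − 9·23
1 = −9·231 + 80·26
1 = 80·257 − 89·231
1 = −89·16936 + 5865·257
So 257·5865 ≡ 1 (mod 16936), hence d = 5865.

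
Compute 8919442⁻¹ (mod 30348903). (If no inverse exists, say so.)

29380675

Run Euclid on (30348903, 8919442):
30348903 = 3*8919442 + 3590577
8919442 = 2*3590577 + 1738288
3590577 = 2*1738288 + 114001
1738288 = 15*114001 + 28273
114001 = 4*28273 + 909
28273 = 31*909 + 94
909 = 9*94 + 63
94 = 1*63 + 31
63 = 2*31 + 1
31 = 31*1 + 0
The gcd is 1. Working backward:
1 = 63 − 2·31
1 = −2·94 + 3·63
1 = 3·909 − 29·94
1 = −29·28273 + 902·909
1 = 902·114001 − 3637·28273
1 = −3637·1738288 + 55457·114001
1 = 55457·3590577 − 114551·1738288
1 = −114551·8919442 + 284559·3590577
1 = 284559·30348903 − 968228·8919442
Hence 8919442⁻¹ ≡ -968228 ≡ 29380675 (mod 30348903).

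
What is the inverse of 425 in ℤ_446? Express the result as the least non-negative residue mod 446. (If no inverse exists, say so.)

361

Extended Euclidean algorithm:
446 = 1·425 + 21
425 = 20·21 + 5
21 = 4·5 + 1
5 = 5·1 + 0
gcd = 1, so the inverse exists. Back-substitute:
1 = 21 − 4·5
1 = −4·425 + 81·21
1 = 81·446 − 85·425
Thus 425·(-85) ≡ 1 (mod 446); reducing, -85 mod 446 = 361.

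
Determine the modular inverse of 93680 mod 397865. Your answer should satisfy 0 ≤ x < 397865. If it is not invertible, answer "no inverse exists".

no inverse exists

Compute gcd(93680, 397865):
397865 = 4·93680 + 23145
93680 = 4·23145 + 1100
23145 = 21·1100 + 45
1100 = 24·45 + 20
45 = 2·20 + 5
20 = 4·5 + 0
The gcd is 5, not 1, hence no inverse exists.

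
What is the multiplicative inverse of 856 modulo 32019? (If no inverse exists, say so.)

gcd(32019, 856) by repeated division:
32019 = 37×856 + 347
856 = 2×347 + 162
347 = 2×162 + 23
162 = 7×23 + 1
23 = 23×1 + 0
The gcd is 1. Working backward:
1 = 162 − 7·23
1 = −7·347 + 15·162
1 = 15·856 − 37·347
1 = −37·32019 + 1384·856
So 856·1384 ≡ 1 (mod 32019).

1384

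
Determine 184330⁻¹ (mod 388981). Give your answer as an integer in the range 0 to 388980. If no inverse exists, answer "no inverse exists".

Extended Euclidean algorithm:
388981 = 2*184330 + 20321
184330 = 9*20321 + 1441
20321 = 14*1441 + 147
1441 = 9*147 + 118
147 = 1*118 + 29
118 = 4*29 + 2
29 = 14*2 + 1
2 = 2*1 + 0
gcd = 1, so the inverse exists. Back-substitute:
1 = 29 − 14·2
1 = −14·118 + 57·29
1 = 57·147 − 71·118
1 = −71·1441 + 696·147
1 = 696·20321 − 9815·1441
1 = −9815·184330 + 89031·20321
1 = 89031·388981 − 187877·184330
Thus 184330·(-187877) ≡ 1 (mod 388981); reducing, -187877 mod 388981 = 201104.

201104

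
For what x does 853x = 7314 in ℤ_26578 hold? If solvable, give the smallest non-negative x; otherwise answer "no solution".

22536

First find gcd(853, 26578):
26578 = 31*853 + 135
853 = 6*135 + 43
135 = 3*43 + 6
43 = 7*6 + 1
6 = 6*1 + 0
gcd = 1, so a unique solution mod 26578 exists.
Back-substitute for the Bézout coefficients:
1 = 43 − 7·6
1 = −7·135 + 22·43
1 = 22·853 − 139·135
1 = −139·26578 + 4331·853
So 853·(4331) ≡ 1 (mod 26578), giving 853⁻¹ ≡ 4331.
x ≡ 853⁻¹·7314 ≡ 4331·7314 ≡ 22536 (mod 26578).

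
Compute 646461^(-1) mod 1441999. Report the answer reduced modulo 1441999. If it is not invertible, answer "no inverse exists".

Extended Euclidean algorithm:
1441999 = 2×646461 + 149077
646461 = 4×149077 + 50153
149077 = 2×50153 + 48771
50153 = 1×48771 + 1382
48771 = 35×1382 + 401
1382 = 3×401 + 179
401 = 2×179 + 43
179 = 4×43 + 7
43 = 6×7 + 1
7 = 7×1 + 0
Since gcd(646461, 1441999) = 1, back-substitute to write 1 as a combination:
1 = 43 − 6·7
1 = −6·179 + 25·43
1 = 25·401 − 56·179
1 = −56·1382 + 193·401
1 = 193·48771 − 6811·1382
1 = −6811·50153 + 7004·48771
1 = 7004·149077 − 20819·50153
1 = −20819·646461 + 90280·149077
1 = 90280·1441999 − 201379·646461
Hence 646461⁻¹ ≡ -201379 ≡ 1240620 (mod 1441999).

1240620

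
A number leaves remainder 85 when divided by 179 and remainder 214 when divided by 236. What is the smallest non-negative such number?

6350

Write x = 85 + 179·k. Then 179·k ≡ 214 − 85 ≡ 129 (mod 236).
Need 179⁻¹ mod 236. Extended Euclid on (236, 179):
236 = 1×179 + 57
179 = 3×57 + 8
57 = 7×8 + 1
8 = 8×1 + 0
Back-substitute:
1 = 57 − 7·8
1 = −7·179 + 22·57
1 = 22·236 − 29·179
179⁻¹ ≡ 207 (mod 236), so k ≡ 207·129 ≡ 35 (mod 236).
x = 85 + 179·35 = 6350.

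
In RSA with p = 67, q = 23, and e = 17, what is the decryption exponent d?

φ(n) = (p−1)(q−1) = 66·22 = 1452.
Need d with 17·d ≡ 1 (mod 1452). Apply the extended Euclidean algorithm:
1452 = 85*17 + 7
17 = 2*7 + 3
7 = 2*3 + 1
3 = 3*1 + 0
Back-substitute:
1 = 7 − 2·3
1 = −2·17 + 5·7
1 = 5·1452 − 427·17
So 17·(-427) ≡ 1 (mod 1452), hence d ≡ -427 ≡ 1025 (mod 1452).

1025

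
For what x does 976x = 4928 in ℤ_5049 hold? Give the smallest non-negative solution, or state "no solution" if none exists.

First find gcd(976, 5049):
5049 = 5·976 + 169
976 = 5·169 + 131
169 = 1·131 + 38
131 = 3·38 + 17
38 = 2·17 + 4
17 = 4·4 + 1
4 = 4·1 + 0
gcd = 1, so a unique solution mod 5049 exists.
Back-substitute for the Bézout coefficients:
1 = 17 − 4·4
1 = −4·38 + 9·17
1 = 9·131 − 31·38
1 = −31·169 + 40·131
1 = 40·976 − 231·169
1 = −231·5049 + 1195·976
So 976·(1195) ≡ 1 (mod 5049), giving 976⁻¹ ≡ 1195.
x ≡ 976⁻¹·4928 ≡ 1195·4928 ≡ 1826 (mod 5049).

1826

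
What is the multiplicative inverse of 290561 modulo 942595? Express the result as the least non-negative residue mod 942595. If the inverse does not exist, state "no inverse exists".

714616

Extended Euclidean algorithm:
942595 = 3*290561 + 70912
290561 = 4*70912 + 6913
70912 = 10*6913 + 1782
6913 = 3*1782 + 1567
1782 = 1*1567 + 215
1567 = 7*215 + 62
215 = 3*62 + 29
62 = 2*29 + 4
29 = 7*4 + 1
4 = 4*1 + 0
Since gcd(290561, 942595) = 1, back-substitute to write 1 as a combination:
1 = 29 − 7·4
1 = −7·62 + 15·29
1 = 15·215 − 52·62
1 = −52·1567 + 379·215
1 = 379·1782 − 431·1567
1 = −431·6913 + 1672·1782
1 = 1672·70912 − 17151·6913
1 = −17151·290561 + 70276·70912
1 = 70276·942595 − 227979·290561
Hence 290561⁻¹ ≡ -227979 ≡ 714616 (mod 942595).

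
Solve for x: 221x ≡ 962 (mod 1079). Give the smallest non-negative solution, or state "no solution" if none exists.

First find gcd(221, 1079):
1079 = 4×221 + 195
221 = 1×195 + 26
195 = 7×26 + 13
26 = 2×13 + 0
gcd = 13 and 13 | 962, so solutions exist. Divide through by 13: 17x ≡ 74 (mod 83).
Now find 17⁻¹ mod 83:
83 = 4×17 + 15
17 = 1×15 + 2
15 = 7×2 + 1
2 = 2×1 + 0
Back-substitute:
1 = 15 − 7·2
1 = −7·17 + 8·15
1 = 8·83 − 39·17
So 17·(-39) ≡ 1 (mod 83), i.e. 17⁻¹ ≡ 44.
Then x ≡ 44·74 ≡ 19 (mod 83); the smallest non-negative solution is x = 19.

19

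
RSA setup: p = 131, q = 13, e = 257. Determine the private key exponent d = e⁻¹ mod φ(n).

953

φ(n) = (p−1)(q−1) = 130·12 = 1560.
Need d with 257·d ≡ 1 (mod 1560). Apply the extended Euclidean algorithm:
1560 = 6*257 + 18
257 = 14*18 + 5
18 = 3*5 + 3
5 = 1*3 + 2
3 = 1*2 + 1
2 = 2*1 + 0
Back-substitute:
1 = 3 − 2
1 = −5 + 2·3
1 = 2·18 − 7·5
1 = −7·257 + 100·18
1 = 100·1560 − 607·257
So 257·(-607) ≡ 1 (mod 1560), hence d ≡ -607 ≡ 953 (mod 1560).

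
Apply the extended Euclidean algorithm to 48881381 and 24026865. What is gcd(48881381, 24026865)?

Repeated division:
48881381 = 2×24026865 + 827651
24026865 = 29×827651 + 24986
827651 = 33×24986 + 3113
24986 = 8×3113 + 82
3113 = 37×82 + 79
82 = 1×79 + 3
79 = 26×3 + 1
3 = 3×1 + 0
gcd(48881381, 24026865) = 1.
Working backward:
1 = 79 − 26·3
1 = −26·82 + 27·79
1 = 27·3113 − 1025·82
1 = −1025·24986 + 8227·3113
1 = 8227·827651 − 272516·24986
1 = −272516·24026865 + 7911191·827651
1 = 7911191·48881381 − 16094898·24026865
So 1 = (7911191)·48881381 + (-16094898)·24026865.

1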